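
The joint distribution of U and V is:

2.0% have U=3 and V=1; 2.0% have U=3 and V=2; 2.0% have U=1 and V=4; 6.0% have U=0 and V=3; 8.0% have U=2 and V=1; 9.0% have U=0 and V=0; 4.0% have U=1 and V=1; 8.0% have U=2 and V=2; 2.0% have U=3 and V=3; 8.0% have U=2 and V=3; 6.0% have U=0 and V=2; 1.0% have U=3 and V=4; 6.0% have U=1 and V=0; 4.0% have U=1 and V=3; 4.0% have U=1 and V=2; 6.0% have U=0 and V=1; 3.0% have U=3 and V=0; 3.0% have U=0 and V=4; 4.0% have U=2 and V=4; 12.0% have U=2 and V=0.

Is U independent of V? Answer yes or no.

Every cell satisfies P(U,V) = P(U)·P(V). For instance P(U=0) = 0.300, P(V=0) = 0.300, and 0.300×0.300 = 0.090 matches the joint entry. So U and V are independent.

yes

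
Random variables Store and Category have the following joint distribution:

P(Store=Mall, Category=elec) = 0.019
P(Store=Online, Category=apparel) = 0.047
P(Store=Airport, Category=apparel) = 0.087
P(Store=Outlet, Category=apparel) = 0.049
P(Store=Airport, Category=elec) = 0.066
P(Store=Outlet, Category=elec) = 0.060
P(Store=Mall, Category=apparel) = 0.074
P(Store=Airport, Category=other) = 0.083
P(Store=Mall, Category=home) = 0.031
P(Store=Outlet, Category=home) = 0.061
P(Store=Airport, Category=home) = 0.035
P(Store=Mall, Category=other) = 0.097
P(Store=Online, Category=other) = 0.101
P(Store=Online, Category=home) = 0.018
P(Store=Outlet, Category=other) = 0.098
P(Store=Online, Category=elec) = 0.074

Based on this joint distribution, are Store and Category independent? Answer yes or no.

no

P(Store=Mall) = 0.221 and P(Category=elec) = 0.219, so their product is 0.04840, but P(Store=Mall, Category=elec) = 0.019. Since these differ, Store and Category are not independent.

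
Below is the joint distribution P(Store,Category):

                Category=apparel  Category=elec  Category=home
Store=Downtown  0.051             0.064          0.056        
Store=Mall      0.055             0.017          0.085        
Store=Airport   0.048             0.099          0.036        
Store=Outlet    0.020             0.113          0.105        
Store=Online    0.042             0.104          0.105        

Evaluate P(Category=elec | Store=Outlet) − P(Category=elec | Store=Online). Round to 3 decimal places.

0.060

P(Store=Outlet) = 0.020 + 0.113 + 0.105 = 0.238; P(Category=elec | Store=Outlet) = 0.113/0.238 = 0.4748.
P(Store=Online) = 0.042 + 0.104 + 0.105 = 0.251; P(Category=elec | Store=Online) = 0.104/0.251 = 0.4143.
Difference = 0.060.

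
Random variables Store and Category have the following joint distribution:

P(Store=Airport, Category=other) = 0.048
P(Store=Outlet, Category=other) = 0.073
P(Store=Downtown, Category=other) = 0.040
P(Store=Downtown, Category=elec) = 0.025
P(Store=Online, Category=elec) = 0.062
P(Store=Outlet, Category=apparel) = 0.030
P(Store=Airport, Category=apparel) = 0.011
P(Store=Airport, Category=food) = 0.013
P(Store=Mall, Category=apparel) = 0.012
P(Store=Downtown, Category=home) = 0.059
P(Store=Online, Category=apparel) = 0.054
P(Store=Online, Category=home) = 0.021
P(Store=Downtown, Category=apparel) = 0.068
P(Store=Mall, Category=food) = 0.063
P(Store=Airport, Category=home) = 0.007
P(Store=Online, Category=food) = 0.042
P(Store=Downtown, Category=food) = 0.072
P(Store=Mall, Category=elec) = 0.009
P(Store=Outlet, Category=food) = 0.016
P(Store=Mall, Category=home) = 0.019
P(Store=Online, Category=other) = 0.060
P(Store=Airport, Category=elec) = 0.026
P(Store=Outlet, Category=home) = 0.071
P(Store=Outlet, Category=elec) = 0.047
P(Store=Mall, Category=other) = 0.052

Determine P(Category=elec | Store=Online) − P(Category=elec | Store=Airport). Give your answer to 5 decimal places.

P(Store=Online) = 0.042 + 0.054 + 0.062 + 0.021 + 0.060 = 0.239; P(Category=elec | Store=Online) = 0.062/0.239 = 0.259414.
P(Store=Airport) = 0.013 + 0.011 + 0.026 + 0.007 + 0.048 = 0.105; P(Category=elec | Store=Airport) = 0.026/0.105 = 0.247619.
Difference = 0.01180.

0.01180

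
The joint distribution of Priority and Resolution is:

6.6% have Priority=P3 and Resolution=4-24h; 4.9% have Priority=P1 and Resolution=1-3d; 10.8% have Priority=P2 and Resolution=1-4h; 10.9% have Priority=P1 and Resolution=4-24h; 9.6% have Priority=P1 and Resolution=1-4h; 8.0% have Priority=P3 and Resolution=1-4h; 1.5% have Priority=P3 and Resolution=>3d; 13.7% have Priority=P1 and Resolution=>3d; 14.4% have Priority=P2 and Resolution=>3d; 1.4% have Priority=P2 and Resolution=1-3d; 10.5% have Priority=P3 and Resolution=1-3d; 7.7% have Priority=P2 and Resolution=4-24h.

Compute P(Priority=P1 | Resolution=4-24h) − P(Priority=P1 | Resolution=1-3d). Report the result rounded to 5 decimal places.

P(Resolution=4-24h) = 0.109 + 0.077 + 0.066 = 0.252; P(Priority=P1 | Resolution=4-24h) = 0.109/0.252 = 0.432540.
P(Resolution=1-3d) = 0.049 + 0.014 + 0.105 = 0.168; P(Priority=P1 | Resolution=1-3d) = 0.049/0.168 = 0.291667.
Difference = 0.14087.

0.14087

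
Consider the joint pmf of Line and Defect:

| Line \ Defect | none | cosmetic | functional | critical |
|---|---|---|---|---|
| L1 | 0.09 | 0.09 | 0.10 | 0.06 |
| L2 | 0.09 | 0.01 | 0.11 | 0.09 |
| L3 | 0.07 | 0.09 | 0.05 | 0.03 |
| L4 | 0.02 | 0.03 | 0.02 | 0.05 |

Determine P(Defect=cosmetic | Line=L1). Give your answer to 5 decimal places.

0.26471

P(Line=L1) = 0.09 + 0.09 + 0.10 + 0.06 = 0.34.
P(Defect=cosmetic | Line=L1) = 0.09/0.34 = 0.26471.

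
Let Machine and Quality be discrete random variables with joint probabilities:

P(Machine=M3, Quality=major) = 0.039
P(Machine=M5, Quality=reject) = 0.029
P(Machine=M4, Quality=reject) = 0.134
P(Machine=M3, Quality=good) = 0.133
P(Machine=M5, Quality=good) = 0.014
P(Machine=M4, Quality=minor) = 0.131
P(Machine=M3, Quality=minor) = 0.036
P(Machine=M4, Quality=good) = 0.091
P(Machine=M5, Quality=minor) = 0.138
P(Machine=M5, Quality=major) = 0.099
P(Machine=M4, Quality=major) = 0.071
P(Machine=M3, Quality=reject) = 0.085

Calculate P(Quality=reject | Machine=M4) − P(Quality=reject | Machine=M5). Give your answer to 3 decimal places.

0.210

P(Machine=M4) = 0.091 + 0.131 + 0.071 + 0.134 = 0.427; P(Quality=reject | Machine=M4) = 0.134/0.427 = 0.3138.
P(Machine=M5) = 0.014 + 0.138 + 0.099 + 0.029 = 0.280; P(Quality=reject | Machine=M5) = 0.029/0.280 = 0.1036.
Difference = 0.210.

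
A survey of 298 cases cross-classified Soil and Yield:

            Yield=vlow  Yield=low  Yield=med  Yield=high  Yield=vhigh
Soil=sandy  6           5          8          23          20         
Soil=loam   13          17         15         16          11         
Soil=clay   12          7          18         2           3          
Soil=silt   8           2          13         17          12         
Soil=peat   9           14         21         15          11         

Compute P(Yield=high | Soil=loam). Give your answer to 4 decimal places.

Total with Soil=loam: 13 + 17 + 15 + 16 + 11 = 72.
P(Yield=high | Soil=loam) = 16/72 = 0.2222.

0.2222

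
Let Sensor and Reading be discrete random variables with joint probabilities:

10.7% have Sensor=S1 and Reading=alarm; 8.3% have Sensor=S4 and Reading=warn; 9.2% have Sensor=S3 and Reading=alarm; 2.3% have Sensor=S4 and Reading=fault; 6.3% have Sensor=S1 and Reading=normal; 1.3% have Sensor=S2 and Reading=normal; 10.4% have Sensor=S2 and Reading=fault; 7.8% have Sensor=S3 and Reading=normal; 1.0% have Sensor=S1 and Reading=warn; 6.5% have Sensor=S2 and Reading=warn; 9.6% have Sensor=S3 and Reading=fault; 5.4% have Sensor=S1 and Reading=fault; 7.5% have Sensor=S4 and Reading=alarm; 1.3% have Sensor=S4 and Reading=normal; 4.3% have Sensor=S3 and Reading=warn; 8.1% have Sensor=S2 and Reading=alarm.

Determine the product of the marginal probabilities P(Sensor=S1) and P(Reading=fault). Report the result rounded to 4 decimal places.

0.0648

P(Sensor=S1) = 0.063 + 0.010 + 0.107 + 0.054 = 0.234.
P(Reading=fault) = 0.054 + 0.104 + 0.096 + 0.023 = 0.277.
Product: 0.234 × 0.277 = 0.0648.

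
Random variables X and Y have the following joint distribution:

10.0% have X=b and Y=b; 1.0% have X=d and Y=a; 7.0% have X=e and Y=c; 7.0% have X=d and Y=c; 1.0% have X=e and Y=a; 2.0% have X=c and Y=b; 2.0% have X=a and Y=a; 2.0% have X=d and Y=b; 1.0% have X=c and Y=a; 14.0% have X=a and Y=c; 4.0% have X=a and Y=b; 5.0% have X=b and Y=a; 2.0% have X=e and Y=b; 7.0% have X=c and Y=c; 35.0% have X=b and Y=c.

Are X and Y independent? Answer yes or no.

Every cell satisfies P(X,Y) = P(X)·P(Y). For instance P(X=e) = 0.100, P(Y=c) = 0.700, and 0.100×0.700 = 0.070 matches the joint entry. So X and Y are independent.

yes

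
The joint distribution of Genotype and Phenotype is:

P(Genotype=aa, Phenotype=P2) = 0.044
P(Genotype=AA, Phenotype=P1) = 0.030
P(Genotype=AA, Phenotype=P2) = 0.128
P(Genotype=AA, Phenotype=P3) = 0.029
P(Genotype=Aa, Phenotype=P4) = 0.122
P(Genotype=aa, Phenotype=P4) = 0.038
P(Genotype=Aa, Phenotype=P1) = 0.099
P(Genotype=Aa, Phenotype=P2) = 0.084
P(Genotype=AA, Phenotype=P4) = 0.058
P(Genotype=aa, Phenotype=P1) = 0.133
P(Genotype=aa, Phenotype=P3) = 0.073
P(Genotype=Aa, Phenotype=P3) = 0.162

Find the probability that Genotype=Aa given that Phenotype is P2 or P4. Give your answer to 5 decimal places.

0.43460

P(Phenotype=P2) = 0.128 + 0.084 + 0.044 = 0.256.
P(Phenotype=P4) = 0.058 + 0.122 + 0.038 = 0.218.
P(Phenotype ∈ {P2, P4}) = 0.256 + 0.218 = 0.474; P(Genotype=Aa, Phenotype ∈ {P2, P4}) = 0.084 + 0.122 = 0.206.
P(Genotype=Aa | Phenotype ∈ {P2, P4}) = 0.206/0.474 = 0.43460.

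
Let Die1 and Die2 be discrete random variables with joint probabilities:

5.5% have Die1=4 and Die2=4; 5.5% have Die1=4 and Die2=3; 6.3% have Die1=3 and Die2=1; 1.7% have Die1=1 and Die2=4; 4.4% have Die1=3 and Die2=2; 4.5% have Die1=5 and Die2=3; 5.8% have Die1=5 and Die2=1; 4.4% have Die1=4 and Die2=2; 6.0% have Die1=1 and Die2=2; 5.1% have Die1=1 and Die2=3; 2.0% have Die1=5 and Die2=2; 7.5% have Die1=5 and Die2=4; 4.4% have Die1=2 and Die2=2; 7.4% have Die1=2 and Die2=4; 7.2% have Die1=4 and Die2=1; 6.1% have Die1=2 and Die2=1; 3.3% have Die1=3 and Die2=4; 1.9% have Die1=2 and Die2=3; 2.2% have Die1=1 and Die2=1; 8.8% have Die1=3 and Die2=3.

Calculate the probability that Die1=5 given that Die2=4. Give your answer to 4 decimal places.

0.2953

P(Die2=4) = 0.017 + 0.074 + 0.033 + 0.055 + 0.075 = 0.254.
P(Die1=5 | Die2=4) = 0.075/0.254 = 0.2953.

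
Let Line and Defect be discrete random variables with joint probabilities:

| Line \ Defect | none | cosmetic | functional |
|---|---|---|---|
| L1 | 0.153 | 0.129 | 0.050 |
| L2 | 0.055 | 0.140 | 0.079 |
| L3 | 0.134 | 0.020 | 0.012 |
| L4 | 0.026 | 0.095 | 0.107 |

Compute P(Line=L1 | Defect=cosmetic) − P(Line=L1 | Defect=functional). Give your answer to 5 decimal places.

0.13432

P(Defect=cosmetic) = 0.129 + 0.140 + 0.020 + 0.095 = 0.384; P(Line=L1 | Defect=cosmetic) = 0.129/0.384 = 0.335938.
P(Defect=functional) = 0.050 + 0.079 + 0.012 + 0.107 = 0.248; P(Line=L1 | Defect=functional) = 0.050/0.248 = 0.201613.
Difference = 0.13432.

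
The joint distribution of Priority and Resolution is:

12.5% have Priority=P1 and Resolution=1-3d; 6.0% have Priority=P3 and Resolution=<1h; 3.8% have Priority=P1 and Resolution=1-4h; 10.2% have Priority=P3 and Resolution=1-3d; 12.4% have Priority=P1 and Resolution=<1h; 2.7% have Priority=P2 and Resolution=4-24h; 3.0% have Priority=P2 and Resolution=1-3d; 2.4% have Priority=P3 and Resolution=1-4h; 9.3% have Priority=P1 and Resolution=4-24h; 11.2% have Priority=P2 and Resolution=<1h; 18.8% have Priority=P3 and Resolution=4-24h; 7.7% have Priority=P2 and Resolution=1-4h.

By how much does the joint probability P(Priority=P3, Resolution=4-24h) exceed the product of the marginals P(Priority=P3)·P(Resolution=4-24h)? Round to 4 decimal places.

0.0728

P(Priority=P3) = 0.060 + 0.024 + 0.188 + 0.102 = 0.374.
P(Resolution=4-24h) = 0.093 + 0.027 + 0.188 = 0.308.
P(Priority=P3, Resolution=4-24h) − P(Priority=P3)P(Resolution=4-24h) = 0.188 − 0.374×0.308 = 0.0728.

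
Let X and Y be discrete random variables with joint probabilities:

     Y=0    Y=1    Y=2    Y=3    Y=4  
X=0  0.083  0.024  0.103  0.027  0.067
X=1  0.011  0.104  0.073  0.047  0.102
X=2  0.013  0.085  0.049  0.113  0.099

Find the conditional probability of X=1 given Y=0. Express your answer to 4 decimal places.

P(Y=0) = 0.083 + 0.011 + 0.013 = 0.107.
P(X=1 | Y=0) = 0.011/0.107 = 0.1028.

0.1028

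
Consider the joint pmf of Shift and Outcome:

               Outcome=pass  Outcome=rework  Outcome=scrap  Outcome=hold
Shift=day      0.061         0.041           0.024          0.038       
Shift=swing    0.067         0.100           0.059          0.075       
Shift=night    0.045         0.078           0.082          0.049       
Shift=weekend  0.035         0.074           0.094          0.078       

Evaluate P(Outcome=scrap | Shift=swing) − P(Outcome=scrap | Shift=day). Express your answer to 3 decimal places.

P(Shift=swing) = 0.067 + 0.100 + 0.059 + 0.075 = 0.301; P(Outcome=scrap | Shift=swing) = 0.059/0.301 = 0.1960.
P(Shift=day) = 0.061 + 0.041 + 0.024 + 0.038 = 0.164; P(Outcome=scrap | Shift=day) = 0.024/0.164 = 0.1463.
Difference = 0.050.

0.050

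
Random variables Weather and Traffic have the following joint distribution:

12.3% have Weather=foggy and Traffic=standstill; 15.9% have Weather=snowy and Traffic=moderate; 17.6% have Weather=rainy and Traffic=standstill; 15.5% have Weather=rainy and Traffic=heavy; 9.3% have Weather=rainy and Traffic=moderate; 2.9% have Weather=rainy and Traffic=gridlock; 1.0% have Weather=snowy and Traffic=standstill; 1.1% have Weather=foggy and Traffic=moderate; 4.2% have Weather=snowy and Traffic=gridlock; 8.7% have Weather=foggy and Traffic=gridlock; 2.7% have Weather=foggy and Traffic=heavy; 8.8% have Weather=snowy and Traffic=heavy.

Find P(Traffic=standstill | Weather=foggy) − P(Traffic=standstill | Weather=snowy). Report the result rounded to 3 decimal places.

0.463

P(Weather=foggy) = 0.011 + 0.027 + 0.087 + 0.123 = 0.248; P(Traffic=standstill | Weather=foggy) = 0.123/0.248 = 0.4960.
P(Weather=snowy) = 0.159 + 0.088 + 0.042 + 0.010 = 0.299; P(Traffic=standstill | Weather=snowy) = 0.010/0.299 = 0.0334.
Difference = 0.463.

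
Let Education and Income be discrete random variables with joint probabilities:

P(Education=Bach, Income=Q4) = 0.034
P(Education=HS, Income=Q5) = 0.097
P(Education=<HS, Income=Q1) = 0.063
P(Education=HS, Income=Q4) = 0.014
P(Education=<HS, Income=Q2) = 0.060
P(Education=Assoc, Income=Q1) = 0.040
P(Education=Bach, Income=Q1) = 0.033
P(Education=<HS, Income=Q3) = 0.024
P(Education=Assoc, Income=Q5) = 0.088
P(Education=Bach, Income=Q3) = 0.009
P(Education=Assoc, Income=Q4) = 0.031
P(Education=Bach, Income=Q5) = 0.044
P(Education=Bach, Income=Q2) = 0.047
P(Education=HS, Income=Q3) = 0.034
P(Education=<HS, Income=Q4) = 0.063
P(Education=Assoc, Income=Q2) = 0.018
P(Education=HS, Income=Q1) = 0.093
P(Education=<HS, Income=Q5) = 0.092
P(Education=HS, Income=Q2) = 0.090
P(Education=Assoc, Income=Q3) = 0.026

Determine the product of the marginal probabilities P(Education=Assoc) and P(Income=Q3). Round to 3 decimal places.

P(Education=Assoc) = 0.040 + 0.018 + 0.026 + 0.031 + 0.088 = 0.203.
P(Income=Q3) = 0.024 + 0.034 + 0.026 + 0.009 = 0.093.
Product: 0.203 × 0.093 = 0.019.

0.019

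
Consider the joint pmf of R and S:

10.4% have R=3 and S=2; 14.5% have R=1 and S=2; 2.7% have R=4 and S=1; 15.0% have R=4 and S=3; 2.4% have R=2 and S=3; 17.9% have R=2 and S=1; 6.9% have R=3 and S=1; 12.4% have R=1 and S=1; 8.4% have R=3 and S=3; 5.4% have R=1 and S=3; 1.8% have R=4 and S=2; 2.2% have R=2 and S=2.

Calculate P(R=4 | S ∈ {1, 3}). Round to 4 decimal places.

0.2489

P(S=1) = 0.124 + 0.179 + 0.069 + 0.027 = 0.399.
P(S=3) = 0.054 + 0.024 + 0.084 + 0.150 = 0.312.
P(S ∈ {1, 3}) = 0.399 + 0.312 = 0.711; P(R=4, S ∈ {1, 3}) = 0.027 + 0.150 = 0.177.
P(R=4 | S ∈ {1, 3}) = 0.177/0.711 = 0.2489.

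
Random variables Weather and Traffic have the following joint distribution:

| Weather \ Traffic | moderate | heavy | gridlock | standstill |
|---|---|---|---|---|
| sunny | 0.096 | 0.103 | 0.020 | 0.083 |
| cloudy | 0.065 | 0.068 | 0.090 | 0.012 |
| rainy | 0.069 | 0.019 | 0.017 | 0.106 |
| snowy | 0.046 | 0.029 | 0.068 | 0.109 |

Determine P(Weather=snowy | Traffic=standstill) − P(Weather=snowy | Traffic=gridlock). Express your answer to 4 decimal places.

P(Traffic=standstill) = 0.083 + 0.012 + 0.106 + 0.109 = 0.310; P(Weather=snowy | Traffic=standstill) = 0.109/0.310 = 0.35161.
P(Traffic=gridlock) = 0.020 + 0.090 + 0.017 + 0.068 = 0.195; P(Weather=snowy | Traffic=gridlock) = 0.068/0.195 = 0.34872.
Difference = 0.0029.

0.0029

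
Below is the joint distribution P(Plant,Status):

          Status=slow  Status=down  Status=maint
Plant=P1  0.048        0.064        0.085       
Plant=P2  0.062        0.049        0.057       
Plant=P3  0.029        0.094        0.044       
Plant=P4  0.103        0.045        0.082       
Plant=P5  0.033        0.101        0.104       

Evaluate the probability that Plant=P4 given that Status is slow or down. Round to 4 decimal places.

P(Status=slow) = 0.048 + 0.062 + 0.029 + 0.103 + 0.033 = 0.275.
P(Status=down) = 0.064 + 0.049 + 0.094 + 0.045 + 0.101 = 0.353.
P(Status ∈ {slow, down}) = 0.275 + 0.353 = 0.628; P(Plant=P4, Status ∈ {slow, down}) = 0.103 + 0.045 = 0.148.
P(Plant=P4 | Status ∈ {slow, down}) = 0.148/0.628 = 0.2357.

0.2357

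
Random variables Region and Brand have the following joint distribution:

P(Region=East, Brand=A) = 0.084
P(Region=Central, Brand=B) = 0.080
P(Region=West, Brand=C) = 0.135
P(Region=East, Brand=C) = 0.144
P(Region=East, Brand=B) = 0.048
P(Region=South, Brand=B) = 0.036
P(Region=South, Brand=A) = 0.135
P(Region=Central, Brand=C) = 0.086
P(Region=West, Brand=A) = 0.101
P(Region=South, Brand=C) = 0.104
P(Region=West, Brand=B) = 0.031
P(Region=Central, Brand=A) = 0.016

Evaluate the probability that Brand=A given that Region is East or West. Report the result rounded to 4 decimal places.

P(Region=East) = 0.084 + 0.048 + 0.144 = 0.276.
P(Region=West) = 0.101 + 0.031 + 0.135 = 0.267.
P(Region ∈ {East, West}) = 0.276 + 0.267 = 0.543; P(Brand=A, Region ∈ {East, West}) = 0.084 + 0.101 = 0.185.
P(Brand=A | Region ∈ {East, West}) = 0.185/0.543 = 0.3407.

0.3407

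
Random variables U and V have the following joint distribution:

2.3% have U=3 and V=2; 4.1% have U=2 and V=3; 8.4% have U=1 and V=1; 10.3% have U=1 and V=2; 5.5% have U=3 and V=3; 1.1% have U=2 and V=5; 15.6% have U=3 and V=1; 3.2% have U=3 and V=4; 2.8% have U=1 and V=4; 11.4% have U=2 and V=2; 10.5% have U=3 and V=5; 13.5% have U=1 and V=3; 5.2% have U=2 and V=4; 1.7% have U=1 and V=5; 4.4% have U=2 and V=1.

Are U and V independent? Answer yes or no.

no

P(U=3) = 0.371 and P(V=2) = 0.240, so their product is 0.08904, but P(U=3, V=2) = 0.023. Since these differ, U and V are not independent.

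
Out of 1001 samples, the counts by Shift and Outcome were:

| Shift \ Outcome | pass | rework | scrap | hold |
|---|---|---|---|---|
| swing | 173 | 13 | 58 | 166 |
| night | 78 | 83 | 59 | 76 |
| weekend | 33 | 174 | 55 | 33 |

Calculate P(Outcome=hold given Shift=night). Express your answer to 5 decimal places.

0.25676

Total with Shift=night: 78 + 83 + 59 + 76 = 296.
P(Outcome=hold | Shift=night) = 76/296 = 0.25676.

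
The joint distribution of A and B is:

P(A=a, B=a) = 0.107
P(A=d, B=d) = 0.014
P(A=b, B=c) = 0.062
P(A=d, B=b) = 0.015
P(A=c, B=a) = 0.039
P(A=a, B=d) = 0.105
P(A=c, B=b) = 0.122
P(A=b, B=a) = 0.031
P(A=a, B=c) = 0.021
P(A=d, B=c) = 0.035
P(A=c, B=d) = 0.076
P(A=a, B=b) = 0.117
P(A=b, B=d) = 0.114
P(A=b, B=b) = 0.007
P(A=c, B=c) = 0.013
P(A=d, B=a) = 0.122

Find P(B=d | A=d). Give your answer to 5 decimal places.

0.07527

P(A=d) = 0.122 + 0.015 + 0.035 + 0.014 = 0.186.
P(B=d | A=d) = 0.014/0.186 = 0.07527.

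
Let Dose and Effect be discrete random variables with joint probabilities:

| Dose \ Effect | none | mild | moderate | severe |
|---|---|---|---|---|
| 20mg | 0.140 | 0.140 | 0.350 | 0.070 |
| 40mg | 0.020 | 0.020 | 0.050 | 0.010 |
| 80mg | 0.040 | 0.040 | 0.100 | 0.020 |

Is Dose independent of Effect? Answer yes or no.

Every cell satisfies P(Dose,Effect) = P(Dose)·P(Effect). For instance P(Dose=40mg) = 0.100, P(Effect=none) = 0.200, and 0.100×0.200 = 0.020 matches the joint entry. So Dose and Effect are independent.

yes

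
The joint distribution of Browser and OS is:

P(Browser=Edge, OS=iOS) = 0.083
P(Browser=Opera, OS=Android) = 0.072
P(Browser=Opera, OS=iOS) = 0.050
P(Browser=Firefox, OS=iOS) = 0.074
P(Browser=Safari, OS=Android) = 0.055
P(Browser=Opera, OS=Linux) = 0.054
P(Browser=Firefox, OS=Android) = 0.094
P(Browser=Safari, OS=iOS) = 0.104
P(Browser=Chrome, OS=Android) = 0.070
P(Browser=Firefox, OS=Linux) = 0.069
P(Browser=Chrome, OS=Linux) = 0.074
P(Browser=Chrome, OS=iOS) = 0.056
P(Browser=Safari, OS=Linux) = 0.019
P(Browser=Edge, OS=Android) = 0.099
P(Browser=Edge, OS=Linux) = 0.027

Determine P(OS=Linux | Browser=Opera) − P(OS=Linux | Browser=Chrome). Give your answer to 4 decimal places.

-0.0632

P(Browser=Opera) = 0.054 + 0.050 + 0.072 = 0.176; P(OS=Linux | Browser=Opera) = 0.054/0.176 = 0.30682.
P(Browser=Chrome) = 0.074 + 0.056 + 0.070 = 0.200; P(OS=Linux | Browser=Chrome) = 0.074/0.200 = 0.37000.
Difference = -0.0632.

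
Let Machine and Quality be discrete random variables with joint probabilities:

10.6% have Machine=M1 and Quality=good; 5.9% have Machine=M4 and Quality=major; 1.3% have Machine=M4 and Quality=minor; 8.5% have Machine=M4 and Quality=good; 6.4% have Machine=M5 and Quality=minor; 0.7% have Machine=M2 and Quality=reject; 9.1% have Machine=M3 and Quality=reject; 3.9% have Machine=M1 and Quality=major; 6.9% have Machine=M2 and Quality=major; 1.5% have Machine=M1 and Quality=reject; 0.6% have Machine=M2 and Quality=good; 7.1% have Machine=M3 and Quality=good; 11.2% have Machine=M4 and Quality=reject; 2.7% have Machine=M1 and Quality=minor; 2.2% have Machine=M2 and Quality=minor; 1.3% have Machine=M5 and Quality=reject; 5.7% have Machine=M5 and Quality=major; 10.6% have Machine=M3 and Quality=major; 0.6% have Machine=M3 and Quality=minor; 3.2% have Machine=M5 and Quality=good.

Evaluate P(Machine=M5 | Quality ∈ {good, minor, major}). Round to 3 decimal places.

0.201

P(Quality=good) = 0.106 + 0.006 + 0.071 + 0.085 + 0.032 = 0.300.
P(Quality=minor) = 0.027 + 0.022 + 0.006 + 0.013 + 0.064 = 0.132.
P(Quality=major) = 0.039 + 0.069 + 0.106 + 0.059 + 0.057 = 0.330.
P(Quality ∈ {good, minor, major}) = 0.300 + 0.132 + 0.330 = 0.762; P(Machine=M5, Quality ∈ {good, minor, major}) = 0.032 + 0.064 + 0.057 = 0.153.
P(Machine=M5 | Quality ∈ {good, minor, major}) = 0.153/0.762 = 0.201.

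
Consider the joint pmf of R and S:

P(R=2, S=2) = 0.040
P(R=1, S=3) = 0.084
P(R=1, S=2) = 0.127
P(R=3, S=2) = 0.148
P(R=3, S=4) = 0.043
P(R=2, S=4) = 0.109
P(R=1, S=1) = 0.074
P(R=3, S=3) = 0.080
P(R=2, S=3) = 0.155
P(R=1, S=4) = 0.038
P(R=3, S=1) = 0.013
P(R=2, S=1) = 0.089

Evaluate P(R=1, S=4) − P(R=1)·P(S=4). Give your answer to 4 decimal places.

-0.0234

P(R=1) = 0.074 + 0.127 + 0.084 + 0.038 = 0.323.
P(S=4) = 0.038 + 0.109 + 0.043 = 0.190.
P(R=1, S=4) − P(R=1)P(S=4) = 0.038 − 0.323×0.190 = -0.0234.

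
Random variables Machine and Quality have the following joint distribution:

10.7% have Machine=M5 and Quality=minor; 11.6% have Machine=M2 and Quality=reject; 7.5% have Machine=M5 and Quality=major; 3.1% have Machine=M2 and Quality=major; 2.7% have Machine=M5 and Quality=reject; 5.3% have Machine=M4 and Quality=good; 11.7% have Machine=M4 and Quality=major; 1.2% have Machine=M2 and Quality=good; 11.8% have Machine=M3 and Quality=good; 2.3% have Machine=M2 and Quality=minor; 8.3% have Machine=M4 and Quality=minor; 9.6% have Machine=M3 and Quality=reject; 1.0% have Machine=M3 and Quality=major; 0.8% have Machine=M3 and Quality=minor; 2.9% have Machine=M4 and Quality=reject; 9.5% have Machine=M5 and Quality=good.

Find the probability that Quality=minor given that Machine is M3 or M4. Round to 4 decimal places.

0.1770

P(Machine=M3) = 0.118 + 0.008 + 0.010 + 0.096 = 0.232.
P(Machine=M4) = 0.053 + 0.083 + 0.117 + 0.029 = 0.282.
P(Machine ∈ {M3, M4}) = 0.232 + 0.282 = 0.514; P(Quality=minor, Machine ∈ {M3, M4}) = 0.008 + 0.083 = 0.091.
P(Quality=minor | Machine ∈ {M3, M4}) = 0.091/0.514 = 0.1770.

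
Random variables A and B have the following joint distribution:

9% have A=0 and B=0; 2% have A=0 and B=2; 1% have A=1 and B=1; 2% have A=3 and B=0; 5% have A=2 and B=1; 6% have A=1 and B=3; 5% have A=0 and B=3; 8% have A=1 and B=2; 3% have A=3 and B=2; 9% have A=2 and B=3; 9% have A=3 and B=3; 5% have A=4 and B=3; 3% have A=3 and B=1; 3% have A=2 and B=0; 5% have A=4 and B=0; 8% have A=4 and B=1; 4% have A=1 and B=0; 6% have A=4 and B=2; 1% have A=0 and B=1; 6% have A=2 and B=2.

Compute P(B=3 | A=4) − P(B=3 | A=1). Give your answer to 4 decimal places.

P(A=4) = 0.05 + 0.08 + 0.06 + 0.05 = 0.24; P(B=3 | A=4) = 0.05/0.24 = 0.20833.
P(A=1) = 0.04 + 0.01 + 0.08 + 0.06 = 0.19; P(B=3 | A=1) = 0.06/0.19 = 0.31579.
Difference = -0.1075.

-0.1075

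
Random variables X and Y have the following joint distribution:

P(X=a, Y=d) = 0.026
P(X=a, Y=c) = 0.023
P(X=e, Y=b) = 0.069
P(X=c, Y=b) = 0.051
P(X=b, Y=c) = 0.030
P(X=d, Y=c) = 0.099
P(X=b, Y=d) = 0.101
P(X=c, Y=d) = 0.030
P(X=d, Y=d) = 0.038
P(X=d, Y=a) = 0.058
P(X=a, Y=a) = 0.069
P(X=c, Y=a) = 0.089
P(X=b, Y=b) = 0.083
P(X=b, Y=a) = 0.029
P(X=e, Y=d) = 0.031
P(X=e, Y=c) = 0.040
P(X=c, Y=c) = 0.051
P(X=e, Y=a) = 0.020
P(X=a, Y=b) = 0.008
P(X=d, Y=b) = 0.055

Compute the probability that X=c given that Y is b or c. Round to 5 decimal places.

0.20039

P(Y=b) = 0.008 + 0.083 + 0.051 + 0.055 + 0.069 = 0.266.
P(Y=c) = 0.023 + 0.030 + 0.051 + 0.099 + 0.040 = 0.243.
P(Y ∈ {b, c}) = 0.266 + 0.243 = 0.509; P(X=c, Y ∈ {b, c}) = 0.051 + 0.051 = 0.102.
P(X=c | Y ∈ {b, c}) = 0.102/0.509 = 0.20039.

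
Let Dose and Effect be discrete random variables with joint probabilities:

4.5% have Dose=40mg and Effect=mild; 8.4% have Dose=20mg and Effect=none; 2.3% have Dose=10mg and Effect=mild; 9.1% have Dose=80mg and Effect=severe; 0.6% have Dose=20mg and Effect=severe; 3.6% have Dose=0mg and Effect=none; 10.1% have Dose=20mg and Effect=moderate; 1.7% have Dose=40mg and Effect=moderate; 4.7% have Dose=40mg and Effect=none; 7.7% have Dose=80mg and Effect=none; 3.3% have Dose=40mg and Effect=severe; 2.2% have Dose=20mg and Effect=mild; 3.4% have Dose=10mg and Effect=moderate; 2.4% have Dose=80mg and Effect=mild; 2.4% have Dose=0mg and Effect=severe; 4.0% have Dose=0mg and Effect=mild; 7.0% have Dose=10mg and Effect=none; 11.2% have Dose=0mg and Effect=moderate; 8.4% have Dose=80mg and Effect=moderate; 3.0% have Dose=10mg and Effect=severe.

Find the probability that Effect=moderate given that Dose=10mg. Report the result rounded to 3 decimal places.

P(Dose=10mg) = 0.070 + 0.023 + 0.034 + 0.030 = 0.157.
P(Effect=moderate | Dose=10mg) = 0.034/0.157 = 0.217.

0.217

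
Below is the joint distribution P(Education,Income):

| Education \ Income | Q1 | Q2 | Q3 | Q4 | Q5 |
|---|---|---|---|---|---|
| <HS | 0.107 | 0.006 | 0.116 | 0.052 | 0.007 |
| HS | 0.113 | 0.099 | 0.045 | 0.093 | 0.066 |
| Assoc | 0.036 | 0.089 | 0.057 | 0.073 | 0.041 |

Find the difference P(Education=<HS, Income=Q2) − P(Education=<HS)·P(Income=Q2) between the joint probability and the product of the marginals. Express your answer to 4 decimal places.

P(Education=<HS) = 0.107 + 0.006 + 0.116 + 0.052 + 0.007 = 0.288.
P(Income=Q2) = 0.006 + 0.099 + 0.089 = 0.194.
P(Education=<HS, Income=Q2) − P(Education=<HS)P(Income=Q2) = 0.006 − 0.288×0.194 = -0.0499.

-0.0499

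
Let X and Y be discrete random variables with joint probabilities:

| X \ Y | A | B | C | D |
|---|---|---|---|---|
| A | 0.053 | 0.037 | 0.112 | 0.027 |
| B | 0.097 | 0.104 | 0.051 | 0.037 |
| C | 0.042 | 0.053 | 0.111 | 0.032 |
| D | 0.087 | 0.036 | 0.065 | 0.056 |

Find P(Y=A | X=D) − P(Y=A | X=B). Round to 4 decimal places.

P(X=D) = 0.087 + 0.036 + 0.065 + 0.056 = 0.244; P(Y=A | X=D) = 0.087/0.244 = 0.35656.
P(X=B) = 0.097 + 0.104 + 0.051 + 0.037 = 0.289; P(Y=A | X=B) = 0.097/0.289 = 0.33564.
Difference = 0.0209.

0.0209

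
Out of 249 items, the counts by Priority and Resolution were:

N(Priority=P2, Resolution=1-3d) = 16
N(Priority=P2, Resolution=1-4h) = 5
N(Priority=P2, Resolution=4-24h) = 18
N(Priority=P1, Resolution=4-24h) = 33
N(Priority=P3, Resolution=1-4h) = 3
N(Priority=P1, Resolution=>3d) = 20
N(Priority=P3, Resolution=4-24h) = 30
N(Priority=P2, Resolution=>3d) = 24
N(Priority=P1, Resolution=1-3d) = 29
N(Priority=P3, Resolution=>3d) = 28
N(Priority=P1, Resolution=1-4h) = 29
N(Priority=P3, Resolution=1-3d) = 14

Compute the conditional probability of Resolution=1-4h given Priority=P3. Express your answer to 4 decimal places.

Total with Priority=P3: 3 + 30 + 14 + 28 = 75.
P(Resolution=1-4h | Priority=P3) = 3/75 = 0.0400.

0.0400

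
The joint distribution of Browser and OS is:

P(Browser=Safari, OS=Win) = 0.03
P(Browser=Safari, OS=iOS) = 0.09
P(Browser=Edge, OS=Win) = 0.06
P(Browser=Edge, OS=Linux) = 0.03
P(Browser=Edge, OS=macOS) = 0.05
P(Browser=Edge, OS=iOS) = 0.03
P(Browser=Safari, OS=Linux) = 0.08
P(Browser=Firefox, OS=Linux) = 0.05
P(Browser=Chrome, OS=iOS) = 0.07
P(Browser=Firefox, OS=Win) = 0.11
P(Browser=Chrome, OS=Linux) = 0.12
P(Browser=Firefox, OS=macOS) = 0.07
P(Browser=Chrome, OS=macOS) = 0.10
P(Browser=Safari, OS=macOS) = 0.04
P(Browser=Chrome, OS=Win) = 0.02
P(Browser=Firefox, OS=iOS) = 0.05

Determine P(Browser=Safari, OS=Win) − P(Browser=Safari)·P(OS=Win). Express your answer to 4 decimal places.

-0.0228

P(Browser=Safari) = 0.03 + 0.04 + 0.08 + 0.09 = 0.24.
P(OS=Win) = 0.02 + 0.11 + 0.03 + 0.06 = 0.22.
P(Browser=Safari, OS=Win) − P(Browser=Safari)P(OS=Win) = 0.03 − 0.24×0.22 = -0.0228.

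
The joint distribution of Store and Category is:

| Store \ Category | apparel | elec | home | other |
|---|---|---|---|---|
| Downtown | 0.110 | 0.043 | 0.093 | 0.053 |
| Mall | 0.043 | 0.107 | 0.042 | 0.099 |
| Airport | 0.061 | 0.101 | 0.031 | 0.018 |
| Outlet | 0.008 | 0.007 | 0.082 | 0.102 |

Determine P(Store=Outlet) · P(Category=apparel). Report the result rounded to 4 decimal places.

P(Store=Outlet) = 0.008 + 0.007 + 0.082 + 0.102 = 0.199.
P(Category=apparel) = 0.110 + 0.043 + 0.061 + 0.008 = 0.222.
Product: 0.199 × 0.222 = 0.0442.

0.0442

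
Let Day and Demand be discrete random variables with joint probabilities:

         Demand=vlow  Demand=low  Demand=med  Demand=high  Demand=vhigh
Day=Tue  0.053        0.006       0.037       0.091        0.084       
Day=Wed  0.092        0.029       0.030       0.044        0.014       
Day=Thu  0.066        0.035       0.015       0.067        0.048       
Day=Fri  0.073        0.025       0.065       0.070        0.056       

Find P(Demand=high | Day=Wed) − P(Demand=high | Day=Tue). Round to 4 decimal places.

-0.1253

P(Day=Wed) = 0.092 + 0.029 + 0.030 + 0.044 + 0.014 = 0.209; P(Demand=high | Day=Wed) = 0.044/0.209 = 0.21053.
P(Day=Tue) = 0.053 + 0.006 + 0.037 + 0.091 + 0.084 = 0.271; P(Demand=high | Day=Tue) = 0.091/0.271 = 0.33579.
Difference = -0.1253.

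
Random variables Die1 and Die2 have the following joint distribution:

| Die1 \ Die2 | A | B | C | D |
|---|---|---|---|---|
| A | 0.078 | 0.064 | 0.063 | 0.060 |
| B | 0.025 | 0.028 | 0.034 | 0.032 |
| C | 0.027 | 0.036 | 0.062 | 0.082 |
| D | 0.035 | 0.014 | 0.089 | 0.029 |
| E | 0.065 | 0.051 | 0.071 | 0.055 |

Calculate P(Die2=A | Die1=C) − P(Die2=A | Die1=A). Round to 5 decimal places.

P(Die1=C) = 0.027 + 0.036 + 0.062 + 0.082 = 0.207; P(Die2=A | Die1=C) = 0.027/0.207 = 0.130435.
P(Die1=A) = 0.078 + 0.064 + 0.063 + 0.060 = 0.265; P(Die2=A | Die1=A) = 0.078/0.265 = 0.294340.
Difference = -0.16390.

-0.16390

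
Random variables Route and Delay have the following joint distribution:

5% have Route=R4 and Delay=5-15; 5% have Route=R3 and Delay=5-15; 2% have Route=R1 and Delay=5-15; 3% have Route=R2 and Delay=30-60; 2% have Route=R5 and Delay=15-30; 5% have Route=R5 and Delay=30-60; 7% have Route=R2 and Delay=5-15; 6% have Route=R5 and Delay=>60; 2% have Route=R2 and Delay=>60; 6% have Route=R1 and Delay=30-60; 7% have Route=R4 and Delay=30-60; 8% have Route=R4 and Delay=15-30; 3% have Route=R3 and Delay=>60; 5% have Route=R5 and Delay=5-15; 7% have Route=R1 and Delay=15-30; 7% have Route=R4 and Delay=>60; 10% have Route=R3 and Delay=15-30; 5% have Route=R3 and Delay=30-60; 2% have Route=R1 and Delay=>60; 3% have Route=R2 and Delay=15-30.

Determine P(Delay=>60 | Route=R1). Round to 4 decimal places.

0.1176

P(Route=R1) = 0.02 + 0.07 + 0.06 + 0.02 = 0.17.
P(Delay=>60 | Route=R1) = 0.02/0.17 = 0.1176.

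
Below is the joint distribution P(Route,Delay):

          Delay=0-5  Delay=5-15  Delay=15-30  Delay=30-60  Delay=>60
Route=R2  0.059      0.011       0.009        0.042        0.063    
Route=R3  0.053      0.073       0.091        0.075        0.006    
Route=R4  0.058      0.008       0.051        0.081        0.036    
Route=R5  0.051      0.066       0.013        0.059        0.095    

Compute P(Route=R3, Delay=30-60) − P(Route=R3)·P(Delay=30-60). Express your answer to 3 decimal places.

P(Route=R3) = 0.053 + 0.073 + 0.091 + 0.075 + 0.006 = 0.298.
P(Delay=30-60) = 0.042 + 0.075 + 0.081 + 0.059 = 0.257.
P(Route=R3, Delay=30-60) − P(Route=R3)P(Delay=30-60) = 0.075 − 0.298×0.257 = -0.002.

-0.002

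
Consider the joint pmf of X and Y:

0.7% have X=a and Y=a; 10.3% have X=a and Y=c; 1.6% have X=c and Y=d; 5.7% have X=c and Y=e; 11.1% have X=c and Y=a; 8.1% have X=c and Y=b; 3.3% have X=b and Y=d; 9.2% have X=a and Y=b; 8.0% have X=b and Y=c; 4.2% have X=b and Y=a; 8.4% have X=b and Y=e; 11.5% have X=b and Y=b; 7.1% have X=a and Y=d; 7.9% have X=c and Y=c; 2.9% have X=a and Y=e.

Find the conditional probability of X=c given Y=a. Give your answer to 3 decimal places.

P(Y=a) = 0.007 + 0.042 + 0.111 = 0.160.
P(X=c | Y=a) = 0.111/0.160 = 0.694.

0.694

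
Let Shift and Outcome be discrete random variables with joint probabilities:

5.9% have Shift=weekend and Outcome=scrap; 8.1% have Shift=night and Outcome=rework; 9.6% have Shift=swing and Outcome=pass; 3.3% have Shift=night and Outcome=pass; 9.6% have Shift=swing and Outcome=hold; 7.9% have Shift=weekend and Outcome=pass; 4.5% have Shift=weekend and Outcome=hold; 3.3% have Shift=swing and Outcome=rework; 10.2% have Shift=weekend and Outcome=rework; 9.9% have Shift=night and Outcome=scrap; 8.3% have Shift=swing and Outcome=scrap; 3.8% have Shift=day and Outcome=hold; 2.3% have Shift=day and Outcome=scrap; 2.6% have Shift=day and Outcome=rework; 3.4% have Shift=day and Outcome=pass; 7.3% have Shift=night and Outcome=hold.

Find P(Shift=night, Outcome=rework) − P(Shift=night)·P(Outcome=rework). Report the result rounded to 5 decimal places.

P(Shift=night) = 0.033 + 0.081 + 0.099 + 0.073 = 0.286.
P(Outcome=rework) = 0.026 + 0.033 + 0.081 + 0.102 = 0.242.
P(Shift=night, Outcome=rework) − P(Shift=night)P(Outcome=rework) = 0.081 − 0.286×0.242 = 0.01179.

0.01179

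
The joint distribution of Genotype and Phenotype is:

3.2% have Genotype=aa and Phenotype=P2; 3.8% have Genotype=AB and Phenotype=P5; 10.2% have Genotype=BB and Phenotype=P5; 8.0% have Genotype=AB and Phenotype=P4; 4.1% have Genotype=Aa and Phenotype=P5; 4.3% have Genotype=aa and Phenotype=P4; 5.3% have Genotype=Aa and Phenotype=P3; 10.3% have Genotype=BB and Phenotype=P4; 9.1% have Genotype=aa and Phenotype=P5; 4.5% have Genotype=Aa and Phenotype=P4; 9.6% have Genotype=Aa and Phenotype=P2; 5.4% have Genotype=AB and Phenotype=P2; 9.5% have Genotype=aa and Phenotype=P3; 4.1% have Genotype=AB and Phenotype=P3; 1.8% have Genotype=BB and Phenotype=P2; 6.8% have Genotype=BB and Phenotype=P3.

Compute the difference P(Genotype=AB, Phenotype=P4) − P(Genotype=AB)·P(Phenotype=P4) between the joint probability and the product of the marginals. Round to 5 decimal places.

P(Genotype=AB) = 0.054 + 0.041 + 0.080 + 0.038 = 0.213.
P(Phenotype=P4) = 0.045 + 0.043 + 0.080 + 0.103 = 0.271.
P(Genotype=AB, Phenotype=P4) − P(Genotype=AB)P(Phenotype=P4) = 0.080 − 0.213×0.271 = 0.02228.

0.02228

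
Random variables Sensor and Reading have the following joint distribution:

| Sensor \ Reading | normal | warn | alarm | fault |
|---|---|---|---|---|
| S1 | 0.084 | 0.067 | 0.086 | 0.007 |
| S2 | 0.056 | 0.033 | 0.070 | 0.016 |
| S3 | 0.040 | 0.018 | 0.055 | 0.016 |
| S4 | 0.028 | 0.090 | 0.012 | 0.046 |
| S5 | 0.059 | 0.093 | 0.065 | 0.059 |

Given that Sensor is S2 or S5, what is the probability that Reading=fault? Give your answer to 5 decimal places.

0.16630

P(Sensor=S2) = 0.056 + 0.033 + 0.070 + 0.016 = 0.175.
P(Sensor=S5) = 0.059 + 0.093 + 0.065 + 0.059 = 0.276.
P(Sensor ∈ {S2, S5}) = 0.175 + 0.276 = 0.451; P(Reading=fault, Sensor ∈ {S2, S5}) = 0.016 + 0.059 = 0.075.
P(Reading=fault | Sensor ∈ {S2, S5}) = 0.075/0.451 = 0.16630.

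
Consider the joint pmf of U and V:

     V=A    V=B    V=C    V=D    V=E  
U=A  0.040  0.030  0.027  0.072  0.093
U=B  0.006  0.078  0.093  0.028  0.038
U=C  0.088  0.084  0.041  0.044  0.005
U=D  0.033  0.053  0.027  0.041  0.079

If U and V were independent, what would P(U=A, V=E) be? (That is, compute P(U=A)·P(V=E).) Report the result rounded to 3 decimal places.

0.056

P(U=A) = 0.040 + 0.030 + 0.027 + 0.072 + 0.093 = 0.262.
P(V=E) = 0.093 + 0.038 + 0.005 + 0.079 = 0.215.
Product: 0.262 × 0.215 = 0.056.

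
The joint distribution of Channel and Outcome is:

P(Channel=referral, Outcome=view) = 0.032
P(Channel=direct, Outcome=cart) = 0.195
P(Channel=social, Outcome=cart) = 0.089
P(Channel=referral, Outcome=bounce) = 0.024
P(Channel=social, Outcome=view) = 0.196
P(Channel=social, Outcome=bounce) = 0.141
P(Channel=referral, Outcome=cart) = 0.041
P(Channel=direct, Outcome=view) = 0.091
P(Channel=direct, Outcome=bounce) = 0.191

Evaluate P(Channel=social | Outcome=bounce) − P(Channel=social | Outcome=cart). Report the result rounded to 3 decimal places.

0.122

P(Outcome=bounce) = 0.141 + 0.191 + 0.024 = 0.356; P(Channel=social | Outcome=bounce) = 0.141/0.356 = 0.3961.
P(Outcome=cart) = 0.089 + 0.195 + 0.041 = 0.325; P(Channel=social | Outcome=cart) = 0.089/0.325 = 0.2738.
Difference = 0.122.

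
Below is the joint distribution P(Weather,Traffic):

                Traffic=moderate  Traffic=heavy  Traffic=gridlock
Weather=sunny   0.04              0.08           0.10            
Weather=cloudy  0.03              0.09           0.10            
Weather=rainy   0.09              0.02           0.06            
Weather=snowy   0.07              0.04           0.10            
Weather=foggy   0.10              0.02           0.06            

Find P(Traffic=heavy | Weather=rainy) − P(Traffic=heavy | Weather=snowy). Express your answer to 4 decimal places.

-0.0728

P(Weather=rainy) = 0.09 + 0.02 + 0.06 = 0.17; P(Traffic=heavy | Weather=rainy) = 0.02/0.17 = 0.11765.
P(Weather=snowy) = 0.07 + 0.04 + 0.10 = 0.21; P(Traffic=heavy | Weather=snowy) = 0.04/0.21 = 0.19048.
Difference = -0.0728.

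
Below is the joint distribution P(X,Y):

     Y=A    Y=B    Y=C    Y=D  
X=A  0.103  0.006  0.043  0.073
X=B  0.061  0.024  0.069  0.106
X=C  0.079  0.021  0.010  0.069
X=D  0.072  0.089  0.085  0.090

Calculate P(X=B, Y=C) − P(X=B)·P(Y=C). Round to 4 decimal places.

P(X=B) = 0.061 + 0.024 + 0.069 + 0.106 = 0.260.
P(Y=C) = 0.043 + 0.069 + 0.010 + 0.085 = 0.207.
P(X=B, Y=C) − P(X=B)P(Y=C) = 0.069 − 0.260×0.207 = 0.0152.

0.0152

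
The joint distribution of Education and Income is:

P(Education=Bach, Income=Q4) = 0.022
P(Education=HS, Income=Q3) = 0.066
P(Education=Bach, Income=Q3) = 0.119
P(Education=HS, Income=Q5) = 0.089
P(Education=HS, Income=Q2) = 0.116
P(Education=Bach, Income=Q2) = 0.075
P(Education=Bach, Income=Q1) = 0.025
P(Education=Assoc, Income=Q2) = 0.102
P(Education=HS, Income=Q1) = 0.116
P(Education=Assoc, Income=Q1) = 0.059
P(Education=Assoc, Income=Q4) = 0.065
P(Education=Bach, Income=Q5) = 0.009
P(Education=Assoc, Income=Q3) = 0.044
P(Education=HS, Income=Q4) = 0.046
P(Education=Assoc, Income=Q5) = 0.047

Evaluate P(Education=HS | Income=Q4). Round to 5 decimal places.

0.34586

P(Income=Q4) = 0.046 + 0.065 + 0.022 = 0.133.
P(Education=HS | Income=Q4) = 0.046/0.133 = 0.34586.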